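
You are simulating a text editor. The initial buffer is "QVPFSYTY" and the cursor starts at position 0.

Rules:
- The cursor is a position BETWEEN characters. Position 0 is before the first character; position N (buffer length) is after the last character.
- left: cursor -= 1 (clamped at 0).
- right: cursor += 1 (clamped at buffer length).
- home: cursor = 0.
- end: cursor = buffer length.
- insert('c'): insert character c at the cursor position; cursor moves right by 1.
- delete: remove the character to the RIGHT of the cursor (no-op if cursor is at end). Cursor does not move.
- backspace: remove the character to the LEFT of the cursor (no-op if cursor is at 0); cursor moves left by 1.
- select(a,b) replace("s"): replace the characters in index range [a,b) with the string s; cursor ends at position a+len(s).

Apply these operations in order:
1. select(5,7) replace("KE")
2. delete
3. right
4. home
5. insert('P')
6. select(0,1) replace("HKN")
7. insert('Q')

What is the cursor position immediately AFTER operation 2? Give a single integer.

Answer: 7

Derivation:
After op 1 (select(5,7) replace("KE")): buf='QVPFSKEY' cursor=7
After op 2 (delete): buf='QVPFSKE' cursor=7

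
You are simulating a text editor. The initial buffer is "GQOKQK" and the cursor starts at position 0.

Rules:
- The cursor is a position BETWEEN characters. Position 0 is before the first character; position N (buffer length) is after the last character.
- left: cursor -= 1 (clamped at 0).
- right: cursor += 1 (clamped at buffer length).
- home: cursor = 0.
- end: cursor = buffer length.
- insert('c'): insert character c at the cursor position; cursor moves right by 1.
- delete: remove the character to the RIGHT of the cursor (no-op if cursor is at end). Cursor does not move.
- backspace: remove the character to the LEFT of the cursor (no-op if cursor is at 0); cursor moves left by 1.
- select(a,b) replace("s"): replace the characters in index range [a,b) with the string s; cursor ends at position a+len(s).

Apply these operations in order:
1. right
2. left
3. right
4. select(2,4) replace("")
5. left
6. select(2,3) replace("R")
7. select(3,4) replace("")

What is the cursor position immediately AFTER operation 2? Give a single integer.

Answer: 0

Derivation:
After op 1 (right): buf='GQOKQK' cursor=1
After op 2 (left): buf='GQOKQK' cursor=0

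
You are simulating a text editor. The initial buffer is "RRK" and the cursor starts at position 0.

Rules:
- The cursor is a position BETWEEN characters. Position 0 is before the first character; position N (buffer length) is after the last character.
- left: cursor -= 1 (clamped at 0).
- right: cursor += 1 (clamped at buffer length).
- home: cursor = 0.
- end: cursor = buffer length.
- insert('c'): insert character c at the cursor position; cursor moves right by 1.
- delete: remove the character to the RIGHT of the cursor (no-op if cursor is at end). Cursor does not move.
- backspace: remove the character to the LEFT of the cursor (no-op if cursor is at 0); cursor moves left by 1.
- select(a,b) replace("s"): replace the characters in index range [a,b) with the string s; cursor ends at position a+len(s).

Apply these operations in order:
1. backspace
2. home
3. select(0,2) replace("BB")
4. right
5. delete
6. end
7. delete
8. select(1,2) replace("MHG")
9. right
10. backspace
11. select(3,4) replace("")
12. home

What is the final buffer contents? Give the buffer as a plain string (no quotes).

After op 1 (backspace): buf='RRK' cursor=0
After op 2 (home): buf='RRK' cursor=0
After op 3 (select(0,2) replace("BB")): buf='BBK' cursor=2
After op 4 (right): buf='BBK' cursor=3
After op 5 (delete): buf='BBK' cursor=3
After op 6 (end): buf='BBK' cursor=3
After op 7 (delete): buf='BBK' cursor=3
After op 8 (select(1,2) replace("MHG")): buf='BMHGK' cursor=4
After op 9 (right): buf='BMHGK' cursor=5
After op 10 (backspace): buf='BMHG' cursor=4
After op 11 (select(3,4) replace("")): buf='BMH' cursor=3
After op 12 (home): buf='BMH' cursor=0

Answer: BMH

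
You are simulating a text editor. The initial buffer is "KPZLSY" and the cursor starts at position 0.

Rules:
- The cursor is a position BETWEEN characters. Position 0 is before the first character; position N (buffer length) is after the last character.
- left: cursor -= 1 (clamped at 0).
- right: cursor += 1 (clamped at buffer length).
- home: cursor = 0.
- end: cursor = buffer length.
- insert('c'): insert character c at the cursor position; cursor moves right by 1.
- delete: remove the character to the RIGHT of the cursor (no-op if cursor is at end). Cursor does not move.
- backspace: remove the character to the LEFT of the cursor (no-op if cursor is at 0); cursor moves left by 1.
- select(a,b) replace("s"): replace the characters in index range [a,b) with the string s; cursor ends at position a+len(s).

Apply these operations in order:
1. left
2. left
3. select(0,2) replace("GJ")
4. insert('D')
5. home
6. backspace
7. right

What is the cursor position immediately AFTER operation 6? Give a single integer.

Answer: 0

Derivation:
After op 1 (left): buf='KPZLSY' cursor=0
After op 2 (left): buf='KPZLSY' cursor=0
After op 3 (select(0,2) replace("GJ")): buf='GJZLSY' cursor=2
After op 4 (insert('D')): buf='GJDZLSY' cursor=3
After op 5 (home): buf='GJDZLSY' cursor=0
After op 6 (backspace): buf='GJDZLSY' cursor=0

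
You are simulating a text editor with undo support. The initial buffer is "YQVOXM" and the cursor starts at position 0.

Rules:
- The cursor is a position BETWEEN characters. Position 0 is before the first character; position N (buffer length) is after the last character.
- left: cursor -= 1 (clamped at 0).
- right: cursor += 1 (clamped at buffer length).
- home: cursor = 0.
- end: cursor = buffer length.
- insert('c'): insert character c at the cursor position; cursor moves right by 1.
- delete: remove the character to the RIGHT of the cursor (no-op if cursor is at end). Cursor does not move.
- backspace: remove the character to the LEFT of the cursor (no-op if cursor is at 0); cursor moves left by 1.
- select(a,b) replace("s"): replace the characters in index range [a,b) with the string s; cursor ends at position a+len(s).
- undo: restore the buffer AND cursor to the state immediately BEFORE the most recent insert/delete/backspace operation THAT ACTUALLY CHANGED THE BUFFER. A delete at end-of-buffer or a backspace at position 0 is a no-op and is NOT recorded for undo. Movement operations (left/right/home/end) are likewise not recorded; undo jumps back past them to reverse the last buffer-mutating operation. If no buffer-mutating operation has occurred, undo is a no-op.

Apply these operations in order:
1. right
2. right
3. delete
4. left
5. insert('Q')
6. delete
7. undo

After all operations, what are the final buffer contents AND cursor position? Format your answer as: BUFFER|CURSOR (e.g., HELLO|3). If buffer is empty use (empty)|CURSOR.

After op 1 (right): buf='YQVOXM' cursor=1
After op 2 (right): buf='YQVOXM' cursor=2
After op 3 (delete): buf='YQOXM' cursor=2
After op 4 (left): buf='YQOXM' cursor=1
After op 5 (insert('Q')): buf='YQQOXM' cursor=2
After op 6 (delete): buf='YQOXM' cursor=2
After op 7 (undo): buf='YQQOXM' cursor=2

Answer: YQQOXM|2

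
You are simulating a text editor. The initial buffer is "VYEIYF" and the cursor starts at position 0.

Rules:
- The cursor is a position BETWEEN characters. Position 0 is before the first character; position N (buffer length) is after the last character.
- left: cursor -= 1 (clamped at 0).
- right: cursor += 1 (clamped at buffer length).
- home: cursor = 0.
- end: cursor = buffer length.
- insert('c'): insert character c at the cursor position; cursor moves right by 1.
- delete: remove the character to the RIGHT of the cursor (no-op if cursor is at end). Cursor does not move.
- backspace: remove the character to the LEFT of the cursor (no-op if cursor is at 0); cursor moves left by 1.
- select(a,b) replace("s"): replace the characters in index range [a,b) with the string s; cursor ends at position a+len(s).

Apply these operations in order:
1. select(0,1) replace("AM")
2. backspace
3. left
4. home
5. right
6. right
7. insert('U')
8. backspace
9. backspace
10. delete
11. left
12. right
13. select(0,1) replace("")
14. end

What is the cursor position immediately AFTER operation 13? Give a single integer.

After op 1 (select(0,1) replace("AM")): buf='AMYEIYF' cursor=2
After op 2 (backspace): buf='AYEIYF' cursor=1
After op 3 (left): buf='AYEIYF' cursor=0
After op 4 (home): buf='AYEIYF' cursor=0
After op 5 (right): buf='AYEIYF' cursor=1
After op 6 (right): buf='AYEIYF' cursor=2
After op 7 (insert('U')): buf='AYUEIYF' cursor=3
After op 8 (backspace): buf='AYEIYF' cursor=2
After op 9 (backspace): buf='AEIYF' cursor=1
After op 10 (delete): buf='AIYF' cursor=1
After op 11 (left): buf='AIYF' cursor=0
After op 12 (right): buf='AIYF' cursor=1
After op 13 (select(0,1) replace("")): buf='IYF' cursor=0

Answer: 0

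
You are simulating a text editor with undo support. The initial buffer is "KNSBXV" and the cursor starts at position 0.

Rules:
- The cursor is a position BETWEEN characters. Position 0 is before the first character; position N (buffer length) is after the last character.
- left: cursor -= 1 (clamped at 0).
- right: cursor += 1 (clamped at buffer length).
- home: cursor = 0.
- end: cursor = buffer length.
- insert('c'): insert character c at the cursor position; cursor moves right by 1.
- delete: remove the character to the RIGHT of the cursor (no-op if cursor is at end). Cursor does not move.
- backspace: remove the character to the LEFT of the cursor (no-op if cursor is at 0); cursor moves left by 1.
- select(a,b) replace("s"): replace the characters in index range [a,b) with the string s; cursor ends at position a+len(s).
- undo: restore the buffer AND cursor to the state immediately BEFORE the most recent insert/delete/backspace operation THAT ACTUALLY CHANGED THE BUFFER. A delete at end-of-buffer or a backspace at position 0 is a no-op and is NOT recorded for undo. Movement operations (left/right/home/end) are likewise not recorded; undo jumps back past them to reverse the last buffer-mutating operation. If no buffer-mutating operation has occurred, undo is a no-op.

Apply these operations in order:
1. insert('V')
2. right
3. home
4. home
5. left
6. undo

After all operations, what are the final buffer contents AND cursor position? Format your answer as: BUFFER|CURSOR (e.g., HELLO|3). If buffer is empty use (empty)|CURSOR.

Answer: KNSBXV|0

Derivation:
After op 1 (insert('V')): buf='VKNSBXV' cursor=1
After op 2 (right): buf='VKNSBXV' cursor=2
After op 3 (home): buf='VKNSBXV' cursor=0
After op 4 (home): buf='VKNSBXV' cursor=0
After op 5 (left): buf='VKNSBXV' cursor=0
After op 6 (undo): buf='KNSBXV' cursor=0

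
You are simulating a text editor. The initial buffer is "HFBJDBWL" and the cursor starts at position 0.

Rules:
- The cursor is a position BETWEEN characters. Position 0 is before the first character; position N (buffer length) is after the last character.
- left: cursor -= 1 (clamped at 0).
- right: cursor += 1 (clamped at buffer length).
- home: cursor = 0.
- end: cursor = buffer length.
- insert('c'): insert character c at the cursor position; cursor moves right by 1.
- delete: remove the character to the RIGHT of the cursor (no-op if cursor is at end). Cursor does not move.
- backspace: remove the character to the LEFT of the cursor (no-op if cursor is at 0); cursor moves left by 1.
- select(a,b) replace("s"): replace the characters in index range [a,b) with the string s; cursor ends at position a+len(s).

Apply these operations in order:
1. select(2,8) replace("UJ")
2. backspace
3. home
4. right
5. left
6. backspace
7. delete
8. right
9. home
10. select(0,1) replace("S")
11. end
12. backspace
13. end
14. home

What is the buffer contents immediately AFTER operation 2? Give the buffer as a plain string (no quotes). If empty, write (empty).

After op 1 (select(2,8) replace("UJ")): buf='HFUJ' cursor=4
After op 2 (backspace): buf='HFU' cursor=3

Answer: HFU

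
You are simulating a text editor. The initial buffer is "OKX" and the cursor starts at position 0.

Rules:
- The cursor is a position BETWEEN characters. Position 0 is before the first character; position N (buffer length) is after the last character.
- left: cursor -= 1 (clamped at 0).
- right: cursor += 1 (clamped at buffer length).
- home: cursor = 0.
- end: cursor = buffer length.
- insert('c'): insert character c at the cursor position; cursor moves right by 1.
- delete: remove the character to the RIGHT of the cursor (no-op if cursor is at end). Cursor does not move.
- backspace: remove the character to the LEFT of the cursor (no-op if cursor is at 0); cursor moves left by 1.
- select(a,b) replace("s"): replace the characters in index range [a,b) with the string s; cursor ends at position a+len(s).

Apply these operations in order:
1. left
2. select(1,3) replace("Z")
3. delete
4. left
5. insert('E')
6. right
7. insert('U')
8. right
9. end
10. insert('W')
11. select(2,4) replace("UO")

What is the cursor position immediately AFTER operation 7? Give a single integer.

Answer: 4

Derivation:
After op 1 (left): buf='OKX' cursor=0
After op 2 (select(1,3) replace("Z")): buf='OZ' cursor=2
After op 3 (delete): buf='OZ' cursor=2
After op 4 (left): buf='OZ' cursor=1
After op 5 (insert('E')): buf='OEZ' cursor=2
After op 6 (right): buf='OEZ' cursor=3
After op 7 (insert('U')): buf='OEZU' cursor=4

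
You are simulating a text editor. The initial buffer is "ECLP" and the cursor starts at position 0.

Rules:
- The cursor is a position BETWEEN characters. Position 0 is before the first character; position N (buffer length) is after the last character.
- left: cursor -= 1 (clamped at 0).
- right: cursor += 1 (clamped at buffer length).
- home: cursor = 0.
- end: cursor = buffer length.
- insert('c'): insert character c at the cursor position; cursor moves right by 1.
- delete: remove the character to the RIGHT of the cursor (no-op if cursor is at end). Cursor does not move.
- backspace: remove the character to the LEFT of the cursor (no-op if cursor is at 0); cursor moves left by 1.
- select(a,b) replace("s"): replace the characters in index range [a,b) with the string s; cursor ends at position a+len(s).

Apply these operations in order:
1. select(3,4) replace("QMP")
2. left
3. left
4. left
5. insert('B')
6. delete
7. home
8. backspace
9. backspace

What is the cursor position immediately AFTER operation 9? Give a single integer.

After op 1 (select(3,4) replace("QMP")): buf='ECLQMP' cursor=6
After op 2 (left): buf='ECLQMP' cursor=5
After op 3 (left): buf='ECLQMP' cursor=4
After op 4 (left): buf='ECLQMP' cursor=3
After op 5 (insert('B')): buf='ECLBQMP' cursor=4
After op 6 (delete): buf='ECLBMP' cursor=4
After op 7 (home): buf='ECLBMP' cursor=0
After op 8 (backspace): buf='ECLBMP' cursor=0
After op 9 (backspace): buf='ECLBMP' cursor=0

Answer: 0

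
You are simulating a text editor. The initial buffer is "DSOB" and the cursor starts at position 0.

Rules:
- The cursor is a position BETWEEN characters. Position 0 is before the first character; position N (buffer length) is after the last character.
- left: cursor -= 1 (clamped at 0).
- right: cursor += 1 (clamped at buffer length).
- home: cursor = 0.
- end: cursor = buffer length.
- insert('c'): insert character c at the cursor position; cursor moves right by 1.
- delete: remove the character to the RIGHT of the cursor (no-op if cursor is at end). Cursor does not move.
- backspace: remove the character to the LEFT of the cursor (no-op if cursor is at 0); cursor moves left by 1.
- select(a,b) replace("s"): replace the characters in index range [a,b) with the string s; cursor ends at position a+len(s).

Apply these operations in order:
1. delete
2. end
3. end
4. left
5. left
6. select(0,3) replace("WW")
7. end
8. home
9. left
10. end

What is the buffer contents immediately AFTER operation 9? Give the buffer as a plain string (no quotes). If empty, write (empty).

Answer: WW

Derivation:
After op 1 (delete): buf='SOB' cursor=0
After op 2 (end): buf='SOB' cursor=3
After op 3 (end): buf='SOB' cursor=3
After op 4 (left): buf='SOB' cursor=2
After op 5 (left): buf='SOB' cursor=1
After op 6 (select(0,3) replace("WW")): buf='WW' cursor=2
After op 7 (end): buf='WW' cursor=2
After op 8 (home): buf='WW' cursor=0
After op 9 (left): buf='WW' cursor=0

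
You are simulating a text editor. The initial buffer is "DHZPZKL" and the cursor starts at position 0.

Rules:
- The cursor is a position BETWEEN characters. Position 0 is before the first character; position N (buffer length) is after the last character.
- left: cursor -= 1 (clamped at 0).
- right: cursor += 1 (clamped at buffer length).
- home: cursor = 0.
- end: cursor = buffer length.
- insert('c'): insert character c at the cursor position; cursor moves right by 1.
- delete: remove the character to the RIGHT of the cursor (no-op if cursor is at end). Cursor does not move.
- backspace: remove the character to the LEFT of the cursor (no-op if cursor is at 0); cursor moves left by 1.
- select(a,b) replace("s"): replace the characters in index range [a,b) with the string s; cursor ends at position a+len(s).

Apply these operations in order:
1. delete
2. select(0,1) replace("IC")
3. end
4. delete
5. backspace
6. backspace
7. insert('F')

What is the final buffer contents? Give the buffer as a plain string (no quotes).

After op 1 (delete): buf='HZPZKL' cursor=0
After op 2 (select(0,1) replace("IC")): buf='ICZPZKL' cursor=2
After op 3 (end): buf='ICZPZKL' cursor=7
After op 4 (delete): buf='ICZPZKL' cursor=7
After op 5 (backspace): buf='ICZPZK' cursor=6
After op 6 (backspace): buf='ICZPZ' cursor=5
After op 7 (insert('F')): buf='ICZPZF' cursor=6

Answer: ICZPZF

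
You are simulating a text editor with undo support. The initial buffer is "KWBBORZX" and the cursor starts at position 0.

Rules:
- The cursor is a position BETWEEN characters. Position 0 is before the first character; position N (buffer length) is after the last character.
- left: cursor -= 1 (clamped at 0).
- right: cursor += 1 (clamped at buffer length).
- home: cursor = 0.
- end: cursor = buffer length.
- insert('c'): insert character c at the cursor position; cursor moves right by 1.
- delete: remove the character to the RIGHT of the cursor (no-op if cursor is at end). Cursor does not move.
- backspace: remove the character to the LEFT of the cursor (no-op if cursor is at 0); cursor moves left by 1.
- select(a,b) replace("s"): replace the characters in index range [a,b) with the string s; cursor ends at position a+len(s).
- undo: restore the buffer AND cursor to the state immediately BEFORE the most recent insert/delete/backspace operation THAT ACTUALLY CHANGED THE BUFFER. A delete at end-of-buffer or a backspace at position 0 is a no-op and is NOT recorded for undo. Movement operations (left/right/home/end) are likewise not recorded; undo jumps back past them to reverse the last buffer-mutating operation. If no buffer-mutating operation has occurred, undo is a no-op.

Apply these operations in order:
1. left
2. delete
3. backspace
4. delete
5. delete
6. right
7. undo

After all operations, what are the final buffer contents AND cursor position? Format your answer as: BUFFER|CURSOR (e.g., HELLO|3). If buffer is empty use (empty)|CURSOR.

Answer: BBORZX|0

Derivation:
After op 1 (left): buf='KWBBORZX' cursor=0
After op 2 (delete): buf='WBBORZX' cursor=0
After op 3 (backspace): buf='WBBORZX' cursor=0
After op 4 (delete): buf='BBORZX' cursor=0
After op 5 (delete): buf='BORZX' cursor=0
After op 6 (right): buf='BORZX' cursor=1
After op 7 (undo): buf='BBORZX' cursor=0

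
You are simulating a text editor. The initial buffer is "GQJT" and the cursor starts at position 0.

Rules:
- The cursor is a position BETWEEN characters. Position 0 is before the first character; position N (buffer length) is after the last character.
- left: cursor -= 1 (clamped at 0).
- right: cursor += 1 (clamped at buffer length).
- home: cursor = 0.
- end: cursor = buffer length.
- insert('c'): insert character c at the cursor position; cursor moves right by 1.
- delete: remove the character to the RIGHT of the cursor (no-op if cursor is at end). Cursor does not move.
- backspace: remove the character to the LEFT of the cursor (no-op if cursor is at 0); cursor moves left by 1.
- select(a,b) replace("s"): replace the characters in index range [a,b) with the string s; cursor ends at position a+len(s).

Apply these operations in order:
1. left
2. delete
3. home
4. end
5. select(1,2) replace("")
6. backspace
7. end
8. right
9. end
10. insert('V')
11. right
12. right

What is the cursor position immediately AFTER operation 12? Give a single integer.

Answer: 2

Derivation:
After op 1 (left): buf='GQJT' cursor=0
After op 2 (delete): buf='QJT' cursor=0
After op 3 (home): buf='QJT' cursor=0
After op 4 (end): buf='QJT' cursor=3
After op 5 (select(1,2) replace("")): buf='QT' cursor=1
After op 6 (backspace): buf='T' cursor=0
After op 7 (end): buf='T' cursor=1
After op 8 (right): buf='T' cursor=1
After op 9 (end): buf='T' cursor=1
After op 10 (insert('V')): buf='TV' cursor=2
After op 11 (right): buf='TV' cursor=2
After op 12 (right): buf='TV' cursor=2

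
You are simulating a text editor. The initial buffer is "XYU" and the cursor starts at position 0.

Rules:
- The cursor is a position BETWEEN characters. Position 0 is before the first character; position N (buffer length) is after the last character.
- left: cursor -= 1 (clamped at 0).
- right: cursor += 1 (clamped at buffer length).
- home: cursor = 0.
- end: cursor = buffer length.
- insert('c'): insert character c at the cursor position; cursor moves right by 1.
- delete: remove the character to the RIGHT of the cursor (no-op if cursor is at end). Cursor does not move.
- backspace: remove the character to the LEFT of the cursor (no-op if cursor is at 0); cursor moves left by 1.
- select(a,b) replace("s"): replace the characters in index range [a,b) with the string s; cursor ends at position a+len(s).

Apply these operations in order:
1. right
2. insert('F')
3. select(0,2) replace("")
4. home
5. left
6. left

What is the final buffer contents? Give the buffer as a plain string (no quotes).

Answer: YU

Derivation:
After op 1 (right): buf='XYU' cursor=1
After op 2 (insert('F')): buf='XFYU' cursor=2
After op 3 (select(0,2) replace("")): buf='YU' cursor=0
After op 4 (home): buf='YU' cursor=0
After op 5 (left): buf='YU' cursor=0
After op 6 (left): buf='YU' cursor=0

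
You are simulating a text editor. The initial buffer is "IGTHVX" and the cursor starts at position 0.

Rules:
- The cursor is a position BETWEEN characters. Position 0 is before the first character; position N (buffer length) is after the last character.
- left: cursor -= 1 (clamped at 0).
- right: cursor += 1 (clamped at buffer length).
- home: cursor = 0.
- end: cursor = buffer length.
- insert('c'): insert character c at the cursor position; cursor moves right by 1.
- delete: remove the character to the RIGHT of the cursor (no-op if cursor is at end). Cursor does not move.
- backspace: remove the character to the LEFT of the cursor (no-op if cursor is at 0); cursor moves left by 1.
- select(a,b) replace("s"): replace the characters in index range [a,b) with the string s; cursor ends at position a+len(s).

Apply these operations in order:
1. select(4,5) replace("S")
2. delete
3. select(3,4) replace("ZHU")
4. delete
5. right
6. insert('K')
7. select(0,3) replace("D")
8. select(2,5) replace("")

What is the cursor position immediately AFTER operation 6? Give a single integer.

Answer: 7

Derivation:
After op 1 (select(4,5) replace("S")): buf='IGTHSX' cursor=5
After op 2 (delete): buf='IGTHS' cursor=5
After op 3 (select(3,4) replace("ZHU")): buf='IGTZHUS' cursor=6
After op 4 (delete): buf='IGTZHU' cursor=6
After op 5 (right): buf='IGTZHU' cursor=6
After op 6 (insert('K')): buf='IGTZHUK' cursor=7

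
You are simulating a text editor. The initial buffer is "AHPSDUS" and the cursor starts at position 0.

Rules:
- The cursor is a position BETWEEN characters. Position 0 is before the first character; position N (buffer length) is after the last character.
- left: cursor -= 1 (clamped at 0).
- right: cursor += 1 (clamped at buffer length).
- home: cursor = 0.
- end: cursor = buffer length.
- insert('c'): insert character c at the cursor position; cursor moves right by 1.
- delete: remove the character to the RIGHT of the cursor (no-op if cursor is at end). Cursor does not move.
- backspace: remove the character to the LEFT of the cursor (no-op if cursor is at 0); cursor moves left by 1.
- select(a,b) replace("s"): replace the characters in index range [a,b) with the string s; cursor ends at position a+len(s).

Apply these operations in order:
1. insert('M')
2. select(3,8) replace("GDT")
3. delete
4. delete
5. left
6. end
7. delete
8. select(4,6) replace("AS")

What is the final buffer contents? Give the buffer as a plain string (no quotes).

Answer: MAHGAS

Derivation:
After op 1 (insert('M')): buf='MAHPSDUS' cursor=1
After op 2 (select(3,8) replace("GDT")): buf='MAHGDT' cursor=6
After op 3 (delete): buf='MAHGDT' cursor=6
After op 4 (delete): buf='MAHGDT' cursor=6
After op 5 (left): buf='MAHGDT' cursor=5
After op 6 (end): buf='MAHGDT' cursor=6
After op 7 (delete): buf='MAHGDT' cursor=6
After op 8 (select(4,6) replace("AS")): buf='MAHGAS' cursor=6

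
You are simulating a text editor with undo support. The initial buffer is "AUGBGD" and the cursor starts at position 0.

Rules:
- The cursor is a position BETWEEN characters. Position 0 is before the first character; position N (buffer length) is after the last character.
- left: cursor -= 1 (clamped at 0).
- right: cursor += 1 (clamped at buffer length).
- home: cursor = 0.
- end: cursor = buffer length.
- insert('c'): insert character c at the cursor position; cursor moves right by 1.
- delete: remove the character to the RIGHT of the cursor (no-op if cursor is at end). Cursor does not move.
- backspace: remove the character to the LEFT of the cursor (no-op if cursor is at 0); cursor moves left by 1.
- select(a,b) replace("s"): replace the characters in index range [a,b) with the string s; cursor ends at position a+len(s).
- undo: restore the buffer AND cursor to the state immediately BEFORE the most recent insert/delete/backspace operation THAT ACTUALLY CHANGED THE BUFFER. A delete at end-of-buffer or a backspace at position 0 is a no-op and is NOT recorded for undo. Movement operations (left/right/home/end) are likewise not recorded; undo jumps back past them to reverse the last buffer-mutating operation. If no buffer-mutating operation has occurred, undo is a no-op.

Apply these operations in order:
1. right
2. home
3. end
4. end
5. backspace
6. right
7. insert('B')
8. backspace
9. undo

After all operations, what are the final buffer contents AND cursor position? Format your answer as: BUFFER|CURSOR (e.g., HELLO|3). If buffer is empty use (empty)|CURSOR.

Answer: AUGBGB|6

Derivation:
After op 1 (right): buf='AUGBGD' cursor=1
After op 2 (home): buf='AUGBGD' cursor=0
After op 3 (end): buf='AUGBGD' cursor=6
After op 4 (end): buf='AUGBGD' cursor=6
After op 5 (backspace): buf='AUGBG' cursor=5
After op 6 (right): buf='AUGBG' cursor=5
After op 7 (insert('B')): buf='AUGBGB' cursor=6
After op 8 (backspace): buf='AUGBG' cursor=5
After op 9 (undo): buf='AUGBGB' cursor=6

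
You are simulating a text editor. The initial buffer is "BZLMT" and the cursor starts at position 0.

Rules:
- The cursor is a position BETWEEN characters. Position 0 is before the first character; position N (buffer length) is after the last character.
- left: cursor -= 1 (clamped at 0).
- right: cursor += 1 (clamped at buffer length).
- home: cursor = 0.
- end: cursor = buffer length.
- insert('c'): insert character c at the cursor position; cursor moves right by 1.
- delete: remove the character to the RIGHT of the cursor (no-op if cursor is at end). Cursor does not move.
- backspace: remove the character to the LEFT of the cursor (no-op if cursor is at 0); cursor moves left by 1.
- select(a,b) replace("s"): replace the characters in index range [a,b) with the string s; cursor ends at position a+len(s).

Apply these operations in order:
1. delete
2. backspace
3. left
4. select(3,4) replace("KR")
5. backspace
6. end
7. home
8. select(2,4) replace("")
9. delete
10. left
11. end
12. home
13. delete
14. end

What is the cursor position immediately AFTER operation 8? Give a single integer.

After op 1 (delete): buf='ZLMT' cursor=0
After op 2 (backspace): buf='ZLMT' cursor=0
After op 3 (left): buf='ZLMT' cursor=0
After op 4 (select(3,4) replace("KR")): buf='ZLMKR' cursor=5
After op 5 (backspace): buf='ZLMK' cursor=4
After op 6 (end): buf='ZLMK' cursor=4
After op 7 (home): buf='ZLMK' cursor=0
After op 8 (select(2,4) replace("")): buf='ZL' cursor=2

Answer: 2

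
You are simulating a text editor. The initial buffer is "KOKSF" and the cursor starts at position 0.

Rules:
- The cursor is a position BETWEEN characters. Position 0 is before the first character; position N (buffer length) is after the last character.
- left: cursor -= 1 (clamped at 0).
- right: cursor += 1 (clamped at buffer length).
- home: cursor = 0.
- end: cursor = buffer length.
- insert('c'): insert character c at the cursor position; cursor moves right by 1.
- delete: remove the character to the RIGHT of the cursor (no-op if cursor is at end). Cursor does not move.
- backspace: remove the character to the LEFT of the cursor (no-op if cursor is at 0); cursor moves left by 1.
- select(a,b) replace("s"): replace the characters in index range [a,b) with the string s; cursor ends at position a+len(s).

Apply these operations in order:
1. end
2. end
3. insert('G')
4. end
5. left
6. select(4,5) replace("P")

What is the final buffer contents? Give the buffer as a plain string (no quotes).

After op 1 (end): buf='KOKSF' cursor=5
After op 2 (end): buf='KOKSF' cursor=5
After op 3 (insert('G')): buf='KOKSFG' cursor=6
After op 4 (end): buf='KOKSFG' cursor=6
After op 5 (left): buf='KOKSFG' cursor=5
After op 6 (select(4,5) replace("P")): buf='KOKSPG' cursor=5

Answer: KOKSPG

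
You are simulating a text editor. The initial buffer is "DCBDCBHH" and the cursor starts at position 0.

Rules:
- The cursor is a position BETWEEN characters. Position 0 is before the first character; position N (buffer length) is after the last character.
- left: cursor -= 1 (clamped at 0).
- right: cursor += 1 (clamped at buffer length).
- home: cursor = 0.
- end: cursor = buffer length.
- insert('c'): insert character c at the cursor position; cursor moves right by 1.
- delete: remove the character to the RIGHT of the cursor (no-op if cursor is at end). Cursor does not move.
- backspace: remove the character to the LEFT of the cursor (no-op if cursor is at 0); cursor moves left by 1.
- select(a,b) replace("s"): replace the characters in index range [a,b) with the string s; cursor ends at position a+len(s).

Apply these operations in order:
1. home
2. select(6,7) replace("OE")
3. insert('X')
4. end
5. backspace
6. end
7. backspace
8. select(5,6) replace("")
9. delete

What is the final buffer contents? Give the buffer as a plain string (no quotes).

After op 1 (home): buf='DCBDCBHH' cursor=0
After op 2 (select(6,7) replace("OE")): buf='DCBDCBOEH' cursor=8
After op 3 (insert('X')): buf='DCBDCBOEXH' cursor=9
After op 4 (end): buf='DCBDCBOEXH' cursor=10
After op 5 (backspace): buf='DCBDCBOEX' cursor=9
After op 6 (end): buf='DCBDCBOEX' cursor=9
After op 7 (backspace): buf='DCBDCBOE' cursor=8
After op 8 (select(5,6) replace("")): buf='DCBDCOE' cursor=5
After op 9 (delete): buf='DCBDCE' cursor=5

Answer: DCBDCE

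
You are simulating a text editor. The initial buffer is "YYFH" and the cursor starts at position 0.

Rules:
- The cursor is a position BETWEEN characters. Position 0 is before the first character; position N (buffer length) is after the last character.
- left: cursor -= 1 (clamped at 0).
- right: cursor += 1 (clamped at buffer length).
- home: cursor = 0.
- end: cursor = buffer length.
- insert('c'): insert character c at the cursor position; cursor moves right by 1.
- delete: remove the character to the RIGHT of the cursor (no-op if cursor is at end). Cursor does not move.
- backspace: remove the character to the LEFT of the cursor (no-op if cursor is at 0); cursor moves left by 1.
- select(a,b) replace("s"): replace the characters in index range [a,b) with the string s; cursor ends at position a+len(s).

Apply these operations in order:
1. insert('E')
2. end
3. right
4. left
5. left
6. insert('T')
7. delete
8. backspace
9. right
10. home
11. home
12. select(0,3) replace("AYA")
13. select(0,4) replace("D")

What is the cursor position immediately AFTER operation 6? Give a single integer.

After op 1 (insert('E')): buf='EYYFH' cursor=1
After op 2 (end): buf='EYYFH' cursor=5
After op 3 (right): buf='EYYFH' cursor=5
After op 4 (left): buf='EYYFH' cursor=4
After op 5 (left): buf='EYYFH' cursor=3
After op 6 (insert('T')): buf='EYYTFH' cursor=4

Answer: 4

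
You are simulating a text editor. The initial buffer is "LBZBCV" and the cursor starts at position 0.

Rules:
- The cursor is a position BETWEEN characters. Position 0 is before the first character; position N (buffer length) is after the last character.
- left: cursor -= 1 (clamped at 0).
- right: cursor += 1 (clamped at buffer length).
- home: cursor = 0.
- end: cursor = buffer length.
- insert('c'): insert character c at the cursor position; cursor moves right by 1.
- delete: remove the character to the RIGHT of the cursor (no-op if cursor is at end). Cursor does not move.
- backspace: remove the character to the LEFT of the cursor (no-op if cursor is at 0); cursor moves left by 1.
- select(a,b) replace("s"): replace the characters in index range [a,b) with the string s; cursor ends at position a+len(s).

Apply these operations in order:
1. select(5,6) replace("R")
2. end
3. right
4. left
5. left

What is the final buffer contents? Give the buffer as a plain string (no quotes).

Answer: LBZBCR

Derivation:
After op 1 (select(5,6) replace("R")): buf='LBZBCR' cursor=6
After op 2 (end): buf='LBZBCR' cursor=6
After op 3 (right): buf='LBZBCR' cursor=6
After op 4 (left): buf='LBZBCR' cursor=5
After op 5 (left): buf='LBZBCR' cursor=4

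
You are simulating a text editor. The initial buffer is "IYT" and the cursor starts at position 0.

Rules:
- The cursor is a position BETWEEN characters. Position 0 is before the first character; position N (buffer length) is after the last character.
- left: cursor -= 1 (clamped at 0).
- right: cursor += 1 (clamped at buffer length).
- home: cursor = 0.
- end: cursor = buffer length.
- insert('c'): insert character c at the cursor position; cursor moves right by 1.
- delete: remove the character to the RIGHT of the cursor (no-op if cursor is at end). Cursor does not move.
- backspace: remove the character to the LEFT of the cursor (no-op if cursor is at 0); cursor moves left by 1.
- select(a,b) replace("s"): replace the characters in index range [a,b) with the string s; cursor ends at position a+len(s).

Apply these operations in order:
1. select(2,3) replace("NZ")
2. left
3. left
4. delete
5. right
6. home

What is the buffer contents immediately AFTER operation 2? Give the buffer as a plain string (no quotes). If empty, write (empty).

Answer: IYNZ

Derivation:
After op 1 (select(2,3) replace("NZ")): buf='IYNZ' cursor=4
After op 2 (left): buf='IYNZ' cursor=3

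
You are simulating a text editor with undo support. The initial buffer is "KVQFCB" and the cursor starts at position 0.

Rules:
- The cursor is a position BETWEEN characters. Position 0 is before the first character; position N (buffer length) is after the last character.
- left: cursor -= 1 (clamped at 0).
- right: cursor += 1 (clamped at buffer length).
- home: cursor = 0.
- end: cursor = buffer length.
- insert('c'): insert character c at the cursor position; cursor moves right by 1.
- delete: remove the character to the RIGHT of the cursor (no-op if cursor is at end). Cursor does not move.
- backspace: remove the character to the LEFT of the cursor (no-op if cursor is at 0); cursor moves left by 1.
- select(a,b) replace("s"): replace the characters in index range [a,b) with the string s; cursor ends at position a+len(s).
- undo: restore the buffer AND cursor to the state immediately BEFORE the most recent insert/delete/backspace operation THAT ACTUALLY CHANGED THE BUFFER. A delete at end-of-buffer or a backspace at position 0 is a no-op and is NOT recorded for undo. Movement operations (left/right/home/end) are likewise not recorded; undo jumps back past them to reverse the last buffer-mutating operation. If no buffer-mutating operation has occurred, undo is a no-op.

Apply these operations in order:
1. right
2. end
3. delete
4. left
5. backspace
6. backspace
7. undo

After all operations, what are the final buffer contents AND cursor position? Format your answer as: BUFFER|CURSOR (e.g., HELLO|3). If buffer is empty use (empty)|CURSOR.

After op 1 (right): buf='KVQFCB' cursor=1
After op 2 (end): buf='KVQFCB' cursor=6
After op 3 (delete): buf='KVQFCB' cursor=6
After op 4 (left): buf='KVQFCB' cursor=5
After op 5 (backspace): buf='KVQFB' cursor=4
After op 6 (backspace): buf='KVQB' cursor=3
After op 7 (undo): buf='KVQFB' cursor=4

Answer: KVQFB|4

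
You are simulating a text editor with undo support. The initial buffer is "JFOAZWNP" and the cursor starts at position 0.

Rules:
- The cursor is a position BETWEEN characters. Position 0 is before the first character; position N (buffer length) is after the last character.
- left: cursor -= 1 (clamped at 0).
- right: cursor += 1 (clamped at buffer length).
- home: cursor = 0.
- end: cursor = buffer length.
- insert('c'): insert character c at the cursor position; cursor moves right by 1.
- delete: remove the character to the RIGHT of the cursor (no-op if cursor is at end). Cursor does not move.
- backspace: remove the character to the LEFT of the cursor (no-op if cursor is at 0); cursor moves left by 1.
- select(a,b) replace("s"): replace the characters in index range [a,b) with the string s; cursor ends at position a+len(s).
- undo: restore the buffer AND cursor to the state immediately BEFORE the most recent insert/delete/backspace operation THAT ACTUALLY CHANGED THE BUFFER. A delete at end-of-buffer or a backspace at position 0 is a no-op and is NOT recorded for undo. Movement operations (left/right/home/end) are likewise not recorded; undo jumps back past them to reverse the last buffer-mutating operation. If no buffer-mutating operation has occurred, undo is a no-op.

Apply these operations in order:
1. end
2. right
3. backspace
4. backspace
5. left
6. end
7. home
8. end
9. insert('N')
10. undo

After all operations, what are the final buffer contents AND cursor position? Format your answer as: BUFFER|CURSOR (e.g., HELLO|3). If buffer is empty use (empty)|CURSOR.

Answer: JFOAZW|6

Derivation:
After op 1 (end): buf='JFOAZWNP' cursor=8
After op 2 (right): buf='JFOAZWNP' cursor=8
After op 3 (backspace): buf='JFOAZWN' cursor=7
After op 4 (backspace): buf='JFOAZW' cursor=6
After op 5 (left): buf='JFOAZW' cursor=5
After op 6 (end): buf='JFOAZW' cursor=6
After op 7 (home): buf='JFOAZW' cursor=0
After op 8 (end): buf='JFOAZW' cursor=6
After op 9 (insert('N')): buf='JFOAZWN' cursor=7
After op 10 (undo): buf='JFOAZW' cursor=6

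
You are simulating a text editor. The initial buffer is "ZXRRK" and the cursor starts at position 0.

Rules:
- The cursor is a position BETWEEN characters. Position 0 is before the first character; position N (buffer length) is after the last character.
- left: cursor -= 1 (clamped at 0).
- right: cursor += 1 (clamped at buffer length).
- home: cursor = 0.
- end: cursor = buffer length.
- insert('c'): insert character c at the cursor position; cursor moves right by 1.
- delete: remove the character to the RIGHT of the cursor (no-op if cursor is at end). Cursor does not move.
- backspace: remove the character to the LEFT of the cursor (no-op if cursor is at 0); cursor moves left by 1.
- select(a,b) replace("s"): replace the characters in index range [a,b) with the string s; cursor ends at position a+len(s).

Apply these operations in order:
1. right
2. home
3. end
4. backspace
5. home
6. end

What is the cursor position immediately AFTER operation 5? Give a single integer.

After op 1 (right): buf='ZXRRK' cursor=1
After op 2 (home): buf='ZXRRK' cursor=0
After op 3 (end): buf='ZXRRK' cursor=5
After op 4 (backspace): buf='ZXRR' cursor=4
After op 5 (home): buf='ZXRR' cursor=0

Answer: 0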